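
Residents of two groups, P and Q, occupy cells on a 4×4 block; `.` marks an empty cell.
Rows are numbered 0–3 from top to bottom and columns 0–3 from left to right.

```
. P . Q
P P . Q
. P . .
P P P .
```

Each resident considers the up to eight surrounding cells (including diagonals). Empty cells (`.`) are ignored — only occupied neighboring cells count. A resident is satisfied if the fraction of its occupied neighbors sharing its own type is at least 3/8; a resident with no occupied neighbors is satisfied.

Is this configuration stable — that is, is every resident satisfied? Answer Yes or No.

(0,1)P 2/2 satisfied
(0,3)Q 1/1 satisfied
(1,0)P 3/3 satisfied
(1,1)P 3/3 satisfied
(1,3)Q 1/1 satisfied
(2,1)P 5/5 satisfied
(3,0)P 2/2 satisfied
(3,1)P 3/3 satisfied
(3,2)P 2/2 satisfied
All meet the threshold, so the configuration is stable.

Yes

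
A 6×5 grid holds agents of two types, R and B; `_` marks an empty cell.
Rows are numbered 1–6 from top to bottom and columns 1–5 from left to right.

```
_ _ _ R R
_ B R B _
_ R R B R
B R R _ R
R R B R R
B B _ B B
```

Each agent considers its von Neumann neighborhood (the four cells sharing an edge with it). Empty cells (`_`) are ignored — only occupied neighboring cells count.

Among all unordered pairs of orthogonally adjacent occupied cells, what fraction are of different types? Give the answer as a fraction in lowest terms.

Scan each occupied cell's neighbors to the right and below so each pair is counted once.
From row 1: 1 unlike of 2 pairs (running 1/2).
From row 2: 3 unlike of 5 pairs (running 4/7).
From row 3: 2 unlike of 6 pairs (running 6/13).
From row 4: 3 unlike of 6 pairs (running 9/19).
From row 5: 6 unlike of 8 pairs (running 15/27).
From row 6: 0 unlike of 2 pairs (running 15/29).
Total adjacent occupied pairs: 29; unlike-type pairs: 15.
15/29 is already in lowest terms.

15/29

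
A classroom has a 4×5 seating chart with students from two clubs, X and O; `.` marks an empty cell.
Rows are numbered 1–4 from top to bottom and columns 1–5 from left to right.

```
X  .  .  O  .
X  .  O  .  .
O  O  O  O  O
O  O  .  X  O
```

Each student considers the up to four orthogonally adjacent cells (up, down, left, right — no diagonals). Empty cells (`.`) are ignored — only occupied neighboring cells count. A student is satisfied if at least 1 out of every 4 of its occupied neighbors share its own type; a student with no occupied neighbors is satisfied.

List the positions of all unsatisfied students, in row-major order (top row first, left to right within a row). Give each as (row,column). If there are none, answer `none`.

(4,4)

Row 1: (1,1)X 1/1 satisfied · (1,4)O 0/0 satisfied
Row 2: (2,1)X 1/2 satisfied · (2,3)O 1/1 satisfied
Row 3: (3,1)O 2/3 satisfied · (3,2)O 3/3 satisfied · (3,3)O 3/3 satisfied · (3,4)O 2/3 satisfied · (3,5)O 2/2 satisfied
Row 4: (4,1)O 2/2 satisfied · (4,2)O 2/2 satisfied · (4,4)X 0/2 not · (4,5)O 1/2 satisfied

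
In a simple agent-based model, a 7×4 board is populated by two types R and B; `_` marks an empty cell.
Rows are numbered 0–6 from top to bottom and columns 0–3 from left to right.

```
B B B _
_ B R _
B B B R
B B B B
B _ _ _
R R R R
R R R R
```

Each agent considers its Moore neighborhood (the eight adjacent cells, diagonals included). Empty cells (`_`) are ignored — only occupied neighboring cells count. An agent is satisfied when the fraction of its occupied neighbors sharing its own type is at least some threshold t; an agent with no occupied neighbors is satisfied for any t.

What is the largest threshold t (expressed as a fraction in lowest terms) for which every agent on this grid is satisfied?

1/6

Row 0: (0,0)B 2/2 · (0,1)B 3/4 · (0,2)B 2/3
Row 1: (1,1)B 6/7 · (1,2)R 1/6
Row 2: (2,0)B 4/4 · (2,1)B 6/7 · (2,2)B 5/7 · (2,3)R 1/4
Row 3: (3,0)B 4/4 · (3,1)B 6/6 · (3,2)B 4/5 · (3,3)B 2/3
Row 4: (4,0)B 2/4
Row 5: (5,0)R 3/4 · (5,1)R 5/6 · (5,2)R 5/5 · (5,3)R 3/3
Row 6: (6,0)R 3/3 · (6,1)R 5/5 · (6,2)R 5/5 · (6,3)R 3/3
The smallest same-type fraction is 1/6 at (1,2), which reduces to 1/6. Any threshold above that leaves this agent unsatisfied.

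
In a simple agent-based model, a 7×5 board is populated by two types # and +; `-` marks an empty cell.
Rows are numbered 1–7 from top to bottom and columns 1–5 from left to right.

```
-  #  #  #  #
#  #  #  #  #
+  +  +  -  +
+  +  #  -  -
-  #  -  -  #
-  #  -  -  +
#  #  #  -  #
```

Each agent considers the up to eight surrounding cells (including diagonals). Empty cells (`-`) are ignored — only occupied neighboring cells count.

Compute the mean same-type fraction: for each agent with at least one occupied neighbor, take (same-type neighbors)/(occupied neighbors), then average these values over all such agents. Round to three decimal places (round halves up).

Row 1: (1,2)# 4/4 · (1,3)# 5/5 · (1,4)# 5/5 · (1,5)# 3/3
Row 2: (2,1)# 2/4 · (2,2)# 4/7 · (2,3)# 5/7 · (2,4)# 5/7 · (2,5)# 3/4
Row 3: (3,1)+ 3/5 · (3,2)+ 4/8 · (3,3)+ 2/6 · (3,5)+ 0/2
Row 4: (4,1)+ 3/4 · (4,2)+ 4/6 · (4,3)# 1/4
Row 5: (5,2)# 2/4 · (5,5)# 0/1
Row 6: (6,2)# 4/4 · (6,5)+ 0/2
Row 7: (7,1)# 2/2 · (7,2)# 3/3 · (7,3)# 2/2 · (7,5)# 0/1
Sum over 24 agents: 4/4 + 5/5 + 5/5 + 3/3 + 2/4 + 4/7 + 5/7 + 5/7 + 3/4 + 3/5 + 4/8 + 2/6 + 0/2 + 3/4 + 4/6 + 1/4 + 2/4 + 0/1 + 4/4 + 0/2 + 2/2 + 3/3 + 2/2 + 0/1 = 297/20; mean = 297/20 ÷ 24 = 99/160 = 0.61875 → 0.619.

0.619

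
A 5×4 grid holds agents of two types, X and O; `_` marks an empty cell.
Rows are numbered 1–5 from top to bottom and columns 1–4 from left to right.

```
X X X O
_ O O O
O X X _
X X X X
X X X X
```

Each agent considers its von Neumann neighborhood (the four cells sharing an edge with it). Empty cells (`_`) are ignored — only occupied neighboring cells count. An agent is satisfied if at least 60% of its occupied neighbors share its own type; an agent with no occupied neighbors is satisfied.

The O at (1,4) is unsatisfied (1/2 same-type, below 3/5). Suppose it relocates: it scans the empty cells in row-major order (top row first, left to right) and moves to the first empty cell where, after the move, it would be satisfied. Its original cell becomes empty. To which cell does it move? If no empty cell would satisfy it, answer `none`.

(2,1)

Vacating (1,4). Empty cells in order:
  (2,1): 2/3 same-type → satisfied — stop here.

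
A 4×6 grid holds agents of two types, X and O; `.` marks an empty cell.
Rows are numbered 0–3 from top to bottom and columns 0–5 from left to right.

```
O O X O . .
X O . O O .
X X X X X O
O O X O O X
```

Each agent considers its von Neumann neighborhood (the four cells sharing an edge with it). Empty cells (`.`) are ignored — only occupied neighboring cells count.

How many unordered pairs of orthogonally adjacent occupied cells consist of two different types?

Scan each occupied cell's neighbors to the right and below so each pair is counted once.
From row 0: 3 unlike of 6 pairs (running 3/6).
From row 1: 4 unlike of 6 pairs (running 7/12).
From row 2: 6 unlike of 11 pairs (running 13/23).
From row 3: 3 unlike of 5 pairs (running 16/28).
Total adjacent occupied pairs: 28; unlike-type pairs: 16.

16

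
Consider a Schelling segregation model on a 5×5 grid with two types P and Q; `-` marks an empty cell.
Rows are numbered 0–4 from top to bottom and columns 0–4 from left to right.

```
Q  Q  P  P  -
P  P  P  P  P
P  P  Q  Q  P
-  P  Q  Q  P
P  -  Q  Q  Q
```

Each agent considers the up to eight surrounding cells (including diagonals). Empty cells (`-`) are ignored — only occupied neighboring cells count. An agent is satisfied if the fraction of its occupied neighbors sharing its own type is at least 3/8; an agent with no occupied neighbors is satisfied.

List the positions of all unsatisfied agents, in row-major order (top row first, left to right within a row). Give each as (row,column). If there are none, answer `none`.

(0,0), (0,1), (3,4)

Row 0: (0,0)Q 1/3 unhappy · (0,1)Q 1/5 unhappy · (0,2)P 4/5 ok · (0,3)P 4/4 ok
Row 1: (1,0)P 3/5 ok · (1,1)P 5/8 ok · (1,2)P 5/8 ok · (1,3)P 5/7 ok · (1,4)P 3/4 ok
Row 2: (2,0)P 4/4 ok · (2,1)P 5/7 ok · (2,2)Q 3/8 ok · (2,3)Q 3/8 ok · (2,4)P 3/5 ok
Row 3: (3,1)P 3/6 ok · (3,2)Q 5/7 ok · (3,3)Q 6/8 ok · (3,4)P 1/5 unhappy
Row 4: (4,0)P 1/1 ok · (4,2)Q 3/4 ok · (4,3)Q 4/5 ok · (4,4)Q 2/3 ok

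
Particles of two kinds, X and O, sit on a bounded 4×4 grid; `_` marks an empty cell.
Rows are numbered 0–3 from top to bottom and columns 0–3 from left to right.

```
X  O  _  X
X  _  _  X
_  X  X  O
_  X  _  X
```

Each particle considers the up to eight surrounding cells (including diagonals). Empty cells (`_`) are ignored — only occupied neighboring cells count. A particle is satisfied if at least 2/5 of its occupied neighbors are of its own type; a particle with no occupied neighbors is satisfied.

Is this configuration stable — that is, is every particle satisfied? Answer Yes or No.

Row 0: (0,0)X 1/2 ok · (0,1)O 0/2 unhappy · (0,3)X 1/1 ok
Row 1: (1,0)X 2/3 ok · (1,3)X 2/3 ok
Row 2: (2,1)X 3/3 ok · (2,2)X 4/5 ok · (2,3)O 0/3 unhappy
Row 3: (3,1)X 2/2 ok · (3,3)X 1/2 ok
For instance (0,1) has only 0/2 same-type neighbors, below 2/5.

No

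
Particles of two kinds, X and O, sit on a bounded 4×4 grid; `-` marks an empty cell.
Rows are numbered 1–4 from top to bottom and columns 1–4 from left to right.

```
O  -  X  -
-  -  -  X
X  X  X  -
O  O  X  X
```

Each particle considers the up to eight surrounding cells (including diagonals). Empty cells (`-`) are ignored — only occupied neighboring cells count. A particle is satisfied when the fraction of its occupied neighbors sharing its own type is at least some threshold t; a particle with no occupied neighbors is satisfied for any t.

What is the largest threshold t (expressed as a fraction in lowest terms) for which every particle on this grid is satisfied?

1/5

(1,1)O — no occupied neighbors
(1,3)X 1/1
(2,4)X 2/2
(3,1)X 1/3
(3,2)X 3/5
(3,3)X 4/5
(4,1)O 1/3
(4,2)O 1/5
(4,3)X 3/4
(4,4)X 2/2
The smallest same-type fraction is 1/5 at (4,2), which reduces to 1/5. Any threshold above that leaves this particle unsatisfied.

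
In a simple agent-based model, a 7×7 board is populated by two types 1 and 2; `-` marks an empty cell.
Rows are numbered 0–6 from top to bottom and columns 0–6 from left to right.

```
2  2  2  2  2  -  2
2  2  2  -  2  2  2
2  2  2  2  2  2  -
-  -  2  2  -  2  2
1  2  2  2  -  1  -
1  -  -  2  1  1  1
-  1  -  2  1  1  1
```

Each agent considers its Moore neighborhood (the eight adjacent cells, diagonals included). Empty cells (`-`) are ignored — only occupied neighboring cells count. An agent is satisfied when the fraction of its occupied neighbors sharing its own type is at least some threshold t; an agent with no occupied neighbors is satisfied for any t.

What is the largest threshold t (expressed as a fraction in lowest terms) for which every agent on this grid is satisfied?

(0,0)2 3/3
(0,1)2 5/5
(0,2)2 4/4
(0,3)2 4/4
(0,4)2 3/3
(0,6)2 2/2
(1,0)2 5/5
(1,1)2 8/8
(1,2)2 7/7
(1,4)2 6/6
(1,5)2 6/6
(1,6)2 3/3
(2,0)2 3/3
(2,1)2 6/6
(2,2)2 6/6
(2,3)2 6/6
(2,4)2 6/6
(2,5)2 6/6
(3,2)2 7/7
(3,3)2 6/6
(3,5)2 3/4
(3,6)2 2/3
(4,0)1 1/2
(4,1)2 2/4
(4,2)2 5/5
(4,3)2 4/5
(4,5)1 3/5
(5,0)1 2/3
(5,3)2 3/5
(5,4)1 4/7
(5,5)1 6/6
(5,6)1 4/4
(6,1)1 1/1
(6,3)2 1/3
(6,4)1 3/5
(6,5)1 5/5
(6,6)1 3/3
The smallest same-type fraction is 1/3 at (6,3), which reduces to 1/3. Any threshold above that leaves this agent unsatisfied.

1/3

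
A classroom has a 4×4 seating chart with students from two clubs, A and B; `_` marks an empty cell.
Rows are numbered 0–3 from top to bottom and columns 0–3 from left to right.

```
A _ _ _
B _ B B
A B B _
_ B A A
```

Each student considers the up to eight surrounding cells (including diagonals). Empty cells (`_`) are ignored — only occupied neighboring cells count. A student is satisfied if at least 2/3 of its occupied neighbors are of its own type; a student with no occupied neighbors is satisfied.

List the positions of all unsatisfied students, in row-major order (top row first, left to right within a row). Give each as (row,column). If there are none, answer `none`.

(0,0)A 0/1 not
(1,0)B 1/3 not
(1,2)B 3/3 satisfied
(1,3)B 2/2 satisfied
(2,0)A 0/3 not
(2,1)B 4/6 satisfied
(2,2)B 4/6 satisfied
(3,1)B 2/4 not
(3,2)A 1/4 not
(3,3)A 1/2 not

(0,0), (1,0), (2,0), (3,1), (3,2), (3,3)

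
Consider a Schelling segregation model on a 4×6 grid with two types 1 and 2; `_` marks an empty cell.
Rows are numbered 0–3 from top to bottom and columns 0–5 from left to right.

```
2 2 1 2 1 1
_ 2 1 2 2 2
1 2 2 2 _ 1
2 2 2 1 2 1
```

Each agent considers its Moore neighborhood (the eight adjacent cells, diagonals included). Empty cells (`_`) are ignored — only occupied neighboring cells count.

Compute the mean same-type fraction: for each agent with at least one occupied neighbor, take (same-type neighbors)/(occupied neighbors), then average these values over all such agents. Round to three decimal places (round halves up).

Row 0: (0,0)2 2/2 · (0,1)2 2/4 · (0,2)1 1/5 · (0,3)2 2/5 · (0,4)1 1/5 · (0,5)1 1/3
Row 1: (1,1)2 4/7 · (1,2)1 1/8 · (1,3)2 4/7 · (1,4)2 4/7 · (1,5)2 1/4
Row 2: (2,0)1 0/4 · (2,1)2 5/7 · (2,2)2 6/8 · (2,3)2 5/7 · (2,5)1 1/4
Row 3: (3,0)2 2/3 · (3,1)2 4/5 · (3,2)2 4/5 · (3,3)1 0/4 · (3,4)2 1/4 · (3,5)1 1/2
Sum over 22 agents: 2/2 + 2/4 + 1/5 + 2/5 + 1/5 + 1/3 + 4/7 + 1/8 + 4/7 + 4/7 + 1/4 + 0/4 + 5/7 + 6/8 + 5/7 + 1/4 + 2/3 + 4/5 + 4/5 + 0/4 + 1/4 + 1/2 = 2847/280; mean = 2847/280 ÷ 22 = 2847/6160 = 0.462175… → 0.462.

0.462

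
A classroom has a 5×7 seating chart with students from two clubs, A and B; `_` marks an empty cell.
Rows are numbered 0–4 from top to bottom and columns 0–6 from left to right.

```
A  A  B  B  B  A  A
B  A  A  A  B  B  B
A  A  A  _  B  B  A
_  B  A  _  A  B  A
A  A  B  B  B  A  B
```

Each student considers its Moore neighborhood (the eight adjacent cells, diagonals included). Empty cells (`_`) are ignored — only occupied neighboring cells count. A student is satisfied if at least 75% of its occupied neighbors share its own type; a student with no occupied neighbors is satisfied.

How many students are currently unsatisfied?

30

Row 0: (0,0)A 2/3 unhappy · (0,1)A 3/5 unhappy · (0,2)B 1/5 unhappy · (0,3)B 3/5 unhappy · (0,4)B 3/5 unhappy · (0,5)A 1/5 unhappy · (0,6)A 1/3 unhappy
Row 1: (1,0)B 0/5 unhappy · (1,1)A 6/8 ok · (1,2)A 5/7 unhappy · (1,3)A 2/7 unhappy · (1,4)B 5/7 unhappy · (1,5)B 5/8 unhappy · (1,6)B 2/5 unhappy
Row 2: (2,0)A 2/4 unhappy · (2,1)A 5/7 unhappy · (2,2)A 5/6 ok · (2,4)B 4/6 unhappy · (2,5)B 5/8 unhappy · (2,6)A 1/5 unhappy
Row 3: (3,1)B 1/7 unhappy · (3,2)A 3/6 unhappy · (3,4)A 1/6 unhappy · (3,5)B 4/8 unhappy · (3,6)A 2/5 unhappy
Row 4: (4,0)A 1/2 unhappy · (4,1)A 2/4 unhappy · (4,2)B 2/4 unhappy · (4,3)B 2/4 unhappy · (4,4)B 2/4 unhappy · (4,5)A 2/5 unhappy · (4,6)B 1/3 unhappy
Unsatisfied: (0,0), (0,1), (0,2), (0,3), (0,4), (0,5), (0,6), (1,0), (1,2), (1,3), (1,4), (1,5), (1,6), (2,0), (2,1), (2,4), (2,5), (2,6), (3,1), (3,2), (3,4), (3,5), (3,6), (4,0), (4,1), (4,2), (4,3), (4,4), (4,5), (4,6) — 30 in total.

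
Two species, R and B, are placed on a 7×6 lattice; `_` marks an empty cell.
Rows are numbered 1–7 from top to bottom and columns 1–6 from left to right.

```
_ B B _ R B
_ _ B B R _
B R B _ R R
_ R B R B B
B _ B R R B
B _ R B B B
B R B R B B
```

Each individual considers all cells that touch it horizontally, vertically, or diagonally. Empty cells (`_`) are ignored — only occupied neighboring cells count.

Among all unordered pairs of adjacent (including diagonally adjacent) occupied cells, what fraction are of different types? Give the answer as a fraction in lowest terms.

43/81

Scan each occupied cell's neighbors to the right and below (and the two forward diagonals) so each pair is counted once.
From row 1: 3 unlike of 8 pairs (running 3/8).
From row 2: 3 unlike of 8 pairs (running 6/16).
From row 3: 10 unlike of 14 pairs (running 16/30).
From row 4: 10 unlike of 16 pairs (running 26/46).
From row 5: 8 unlike of 14 pairs (running 34/60).
From row 6: 5 unlike of 16 pairs (running 39/76).
From row 7: 4 unlike of 5 pairs (running 43/81).
Total adjacent occupied pairs: 81; unlike-type pairs: 43.
43/81 is already in lowest terms.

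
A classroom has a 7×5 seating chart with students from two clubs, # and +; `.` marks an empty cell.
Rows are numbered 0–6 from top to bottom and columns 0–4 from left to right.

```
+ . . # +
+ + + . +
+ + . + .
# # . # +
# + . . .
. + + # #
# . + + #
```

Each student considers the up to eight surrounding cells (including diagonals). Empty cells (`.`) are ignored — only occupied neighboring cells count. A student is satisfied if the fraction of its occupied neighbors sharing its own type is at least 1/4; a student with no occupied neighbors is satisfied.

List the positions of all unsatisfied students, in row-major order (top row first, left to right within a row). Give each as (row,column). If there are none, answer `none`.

(0,3), (3,3), (6,0)

Row 0: (0,0)+ 2/2 ok · (0,3)# 0/3 unhappy · (0,4)+ 1/2 ok
Row 1: (1,0)+ 4/4 ok · (1,1)+ 5/5 ok · (1,2)+ 3/4 ok · (1,4)+ 2/3 ok
Row 2: (2,0)+ 3/5 ok · (2,1)+ 4/6 ok · (2,3)+ 3/4 ok
Row 3: (3,0)# 2/5 ok · (3,1)# 2/5 ok · (3,3)# 0/2 unhappy · (3,4)+ 1/2 ok
Row 4: (4,0)# 2/4 ok · (4,1)+ 2/5 ok
Row 5: (5,1)+ 3/5 ok · (5,2)+ 4/5 ok · (5,3)# 2/5 ok · (5,4)# 2/3 ok
Row 6: (6,0)# 0/1 unhappy · (6,2)+ 3/4 ok · (6,3)+ 2/5 ok · (6,4)# 2/3 ok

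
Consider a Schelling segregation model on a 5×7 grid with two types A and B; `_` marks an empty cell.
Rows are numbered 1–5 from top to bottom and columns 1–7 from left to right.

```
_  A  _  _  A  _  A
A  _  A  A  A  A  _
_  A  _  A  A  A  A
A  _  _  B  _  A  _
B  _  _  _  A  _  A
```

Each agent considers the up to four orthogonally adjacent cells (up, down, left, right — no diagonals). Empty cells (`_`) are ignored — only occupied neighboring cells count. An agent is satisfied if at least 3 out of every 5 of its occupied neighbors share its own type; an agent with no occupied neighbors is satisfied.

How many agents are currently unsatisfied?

(1,2)A 0/0 ok
(1,5)A 1/1 ok
(1,7)A 0/0 ok
(2,1)A 0/0 ok
(2,3)A 1/1 ok
(2,4)A 3/3 ok
(2,5)A 4/4 ok
(2,6)A 2/2 ok
(3,2)A 0/0 ok
(3,4)A 2/3 ok
(3,5)A 3/3 ok
(3,6)A 4/4 ok
(3,7)A 1/1 ok
(4,1)A 0/1 unhappy
(4,4)B 0/1 unhappy
(4,6)A 1/1 ok
(5,1)B 0/1 unhappy
(5,5)A 0/0 ok
(5,7)A 0/0 ok
Unsatisfied: (4,1), (4,4), (5,1) — 3 in total.

3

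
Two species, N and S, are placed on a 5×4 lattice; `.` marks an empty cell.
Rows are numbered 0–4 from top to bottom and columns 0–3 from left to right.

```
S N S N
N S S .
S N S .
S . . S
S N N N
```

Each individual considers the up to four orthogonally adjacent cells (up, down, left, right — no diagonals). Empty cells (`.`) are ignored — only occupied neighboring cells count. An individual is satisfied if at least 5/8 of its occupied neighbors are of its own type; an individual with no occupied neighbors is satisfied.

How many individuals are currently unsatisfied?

13

(0,0)S 0/2 ✗
(0,1)N 0/3 ✗
(0,2)S 1/3 ✗
(0,3)N 0/1 ✗
(1,0)N 0/3 ✗
(1,1)S 1/4 ✗
(1,2)S 3/3 ✓
(2,0)S 1/3 ✗
(2,1)N 0/3 ✗
(2,2)S 1/2 ✗
(3,0)S 2/2 ✓
(3,3)S 0/1 ✗
(4,0)S 1/2 ✗
(4,1)N 1/2 ✗
(4,2)N 2/2 ✓
(4,3)N 1/2 ✗
Unsatisfied: (0,0), (0,1), (0,2), (0,3), (1,0), (1,1), (2,0), (2,1), (2,2), (3,3), (4,0), (4,1), (4,3) — 13 in total.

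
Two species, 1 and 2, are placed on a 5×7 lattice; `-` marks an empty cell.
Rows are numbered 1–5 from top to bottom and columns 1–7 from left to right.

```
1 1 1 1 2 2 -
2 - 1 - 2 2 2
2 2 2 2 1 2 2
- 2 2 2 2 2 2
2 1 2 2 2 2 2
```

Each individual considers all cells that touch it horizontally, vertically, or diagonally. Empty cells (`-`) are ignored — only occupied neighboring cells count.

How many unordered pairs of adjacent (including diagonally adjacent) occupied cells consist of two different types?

Scan each occupied cell's neighbors to the right and below (and the two forward diagonals) so each pair is counted once.
Row 1: 1(1,1)–1(1,2)= 1(1,1)–2(2,1)≠ 1(1,2)–1(1,3)= 1(1,2)–1(2,3)= 1(1,2)–2(2,1)≠ 1(1,3)–1(1,4)= 1(1,3)–1(2,3)= 1(1,4)–2(1,5)≠ 1(1,4)–2(2,5)≠ 1(1,4)–1(2,3)= 2(1,5)–2(1,6)= 2(1,5)–2(2,5)= 2(1,5)–2(2,6)= 2(1,6)–2(2,6)= 2(1,6)–2(2,7)= 2(1,6)–2(2,5)=  → 4/16 unlike.
Row 2: 2(2,1)–2(3,1)= 2(2,1)–2(3,2)= 1(2,3)–2(3,3)≠ 1(2,3)–2(3,4)≠ 1(2,3)–2(3,2)≠ 2(2,5)–2(2,6)= 2(2,5)–1(3,5)≠ 2(2,5)–2(3,6)= 2(2,5)–2(3,4)= 2(2,6)–2(2,7)= 2(2,6)–2(3,6)= 2(2,6)–2(3,7)= 2(2,6)–1(3,5)≠ 2(2,7)–2(3,7)= 2(2,7)–2(3,6)=  → 5/15 unlike.
Row 3: 2(3,1)–2(3,2)= 2(3,1)–2(4,2)= 2(3,2)–2(3,3)= 2(3,2)–2(4,2)= 2(3,2)–2(4,3)= 2(3,3)–2(3,4)= 2(3,3)–2(4,3)= 2(3,3)–2(4,4)= 2(3,3)–2(4,2)= 2(3,4)–1(3,5)≠ 2(3,4)–2(4,4)= 2(3,4)–2(4,5)= 2(3,4)–2(4,3)= 1(3,5)–2(3,6)≠ 1(3,5)–2(4,5)≠ 1(3,5)–2(4,6)≠ 1(3,5)–2(4,4)≠ 2(3,6)–2(3,7)= 2(3,6)–2(4,6)= 2(3,6)–2(4,7)= 2(3,6)–2(4,5)= 2(3,7)–2(4,7)= 2(3,7)–2(4,6)=  → 5/23 unlike.
Row 4: 2(4,2)–2(4,3)= 2(4,2)–1(5,2)≠ 2(4,2)–2(5,3)= 2(4,2)–2(5,1)= 2(4,3)–2(4,4)= 2(4,3)–2(5,3)= 2(4,3)–2(5,4)= 2(4,3)–1(5,2)≠ 2(4,4)–2(4,5)= 2(4,4)–2(5,4)= 2(4,4)–2(5,5)= 2(4,4)–2(5,3)= 2(4,5)–2(4,6)= 2(4,5)–2(5,5)= 2(4,5)–2(5,6)= 2(4,5)–2(5,4)= 2(4,6)–2(4,7)= 2(4,6)–2(5,6)= 2(4,6)–2(5,7)= 2(4,6)–2(5,5)= 2(4,7)–2(5,7)= 2(4,7)–2(5,6)=  → 2/22 unlike.
Row 5: 2(5,1)–1(5,2)≠ 1(5,2)–2(5,3)≠ 2(5,3)–2(5,4)= 2(5,4)–2(5,5)= 2(5,5)–2(5,6)= 2(5,6)–2(5,7)=  → 2/6 unlike.
Total adjacent occupied pairs: 82; unlike-type pairs: 18.

18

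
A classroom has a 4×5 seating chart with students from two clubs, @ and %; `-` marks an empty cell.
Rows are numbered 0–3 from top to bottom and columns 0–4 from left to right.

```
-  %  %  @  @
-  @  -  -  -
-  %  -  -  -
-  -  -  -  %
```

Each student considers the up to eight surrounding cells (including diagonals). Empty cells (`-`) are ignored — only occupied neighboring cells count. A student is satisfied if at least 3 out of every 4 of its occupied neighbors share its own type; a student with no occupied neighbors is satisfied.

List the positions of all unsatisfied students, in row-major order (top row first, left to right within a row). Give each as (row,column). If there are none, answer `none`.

(0,1)% 1/2 ✗
(0,2)% 1/3 ✗
(0,3)@ 1/2 ✗
(0,4)@ 1/1 ✓
(1,1)@ 0/3 ✗
(2,1)% 0/1 ✗
(3,4)% 0/0 ✓

(0,1), (0,2), (0,3), (1,1), (2,1)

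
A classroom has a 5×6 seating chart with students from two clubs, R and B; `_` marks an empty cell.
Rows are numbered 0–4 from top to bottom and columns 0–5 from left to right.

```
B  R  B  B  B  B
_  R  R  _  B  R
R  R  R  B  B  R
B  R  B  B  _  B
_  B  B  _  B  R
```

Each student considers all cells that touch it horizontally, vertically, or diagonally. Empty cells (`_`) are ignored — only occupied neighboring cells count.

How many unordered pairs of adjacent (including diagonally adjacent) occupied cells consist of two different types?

26

Scan each occupied cell's neighbors to the right and below (and the two forward diagonals) so each pair is counted once.
From row 0: 8 unlike of 16 pairs (running 8/16).
From row 1: 4 unlike of 13 pairs (running 12/29).
From row 2: 8 unlike of 18 pairs (running 20/47).
From row 3: 5 unlike of 12 pairs (running 25/59).
From row 4: 1 unlike of 2 pairs (running 26/61).
Total adjacent occupied pairs: 61; unlike-type pairs: 26.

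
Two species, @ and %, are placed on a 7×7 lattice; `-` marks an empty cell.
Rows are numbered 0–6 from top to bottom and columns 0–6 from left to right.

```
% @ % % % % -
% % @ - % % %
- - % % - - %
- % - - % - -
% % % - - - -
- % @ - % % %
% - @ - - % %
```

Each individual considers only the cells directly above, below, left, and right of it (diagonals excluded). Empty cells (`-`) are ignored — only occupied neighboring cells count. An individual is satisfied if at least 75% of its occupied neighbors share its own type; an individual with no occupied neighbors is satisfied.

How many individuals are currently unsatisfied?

(0,0)% 1/2 unhappy
(0,1)@ 0/3 unhappy
(0,2)% 1/3 unhappy
(0,3)% 2/2 ok
(0,4)% 3/3 ok
(0,5)% 2/2 ok
(1,0)% 2/2 ok
(1,1)% 1/3 unhappy
(1,2)@ 0/3 unhappy
(1,4)% 2/2 ok
(1,5)% 3/3 ok
(1,6)% 2/2 ok
(2,2)% 1/2 unhappy
(2,3)% 1/1 ok
(2,6)% 1/1 ok
(3,1)% 1/1 ok
(3,4)% 0/0 ok
(4,0)% 1/1 ok
(4,1)% 4/4 ok
(4,2)% 1/2 unhappy
(5,1)% 1/2 unhappy
(5,2)@ 1/3 unhappy
(5,4)% 1/1 ok
(5,5)% 3/3 ok
(5,6)% 2/2 ok
(6,0)% 0/0 ok
(6,2)@ 1/1 ok
(6,5)% 2/2 ok
(6,6)% 2/2 ok
Unsatisfied: (0,0), (0,1), (0,2), (1,1), (1,2), (2,2), (4,2), (5,1), (5,2) — 9 in total.

9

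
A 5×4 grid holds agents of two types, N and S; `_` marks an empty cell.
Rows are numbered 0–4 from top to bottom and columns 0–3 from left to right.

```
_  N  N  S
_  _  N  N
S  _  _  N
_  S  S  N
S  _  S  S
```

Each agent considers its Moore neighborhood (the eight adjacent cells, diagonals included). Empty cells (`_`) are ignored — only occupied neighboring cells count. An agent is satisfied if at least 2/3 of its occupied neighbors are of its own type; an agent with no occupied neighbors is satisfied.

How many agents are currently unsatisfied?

3

(0,1)N 2/2 ✓
(0,2)N 3/4 ✓
(0,3)S 0/3 ✗
(1,2)N 4/5 ✓
(1,3)N 3/4 ✓
(2,0)S 1/1 ✓
(2,3)N 3/4 ✓
(3,1)S 4/4 ✓
(3,2)S 3/5 ✗
(3,3)N 1/4 ✗
(4,0)S 1/1 ✓
(4,2)S 3/4 ✓
(4,3)S 2/3 ✓
Unsatisfied: (0,3), (3,2), (3,3) — 3 in total.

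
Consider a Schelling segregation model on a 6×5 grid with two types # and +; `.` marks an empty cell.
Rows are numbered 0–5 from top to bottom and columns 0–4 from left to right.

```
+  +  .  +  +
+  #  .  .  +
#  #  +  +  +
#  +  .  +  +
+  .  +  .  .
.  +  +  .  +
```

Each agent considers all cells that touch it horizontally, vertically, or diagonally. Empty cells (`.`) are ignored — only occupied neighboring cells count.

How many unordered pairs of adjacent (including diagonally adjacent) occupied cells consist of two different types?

Scan each occupied cell's neighbors to the right and below (and the two forward diagonals) so each pair is counted once.
Row 0: +(0,0)–+(0,1)= +(0,0)–+(1,0)= +(0,0)–#(1,1)≠ +(0,1)–#(1,1)≠ +(0,1)–+(1,0)= +(0,3)–+(0,4)= +(0,3)–+(1,4)= +(0,4)–+(1,4)=  → 2/8 unlike.
Row 1: +(1,0)–#(1,1)≠ +(1,0)–#(2,0)≠ +(1,0)–#(2,1)≠ #(1,1)–#(2,1)= #(1,1)–+(2,2)≠ #(1,1)–#(2,0)= +(1,4)–+(2,4)= +(1,4)–+(2,3)=  → 4/8 unlike.
Row 2: #(2,0)–#(2,1)= #(2,0)–#(3,0)= #(2,0)–+(3,1)≠ #(2,1)–+(2,2)≠ #(2,1)–+(3,1)≠ #(2,1)–#(3,0)= +(2,2)–+(2,3)= +(2,2)–+(3,3)= +(2,2)–+(3,1)= +(2,3)–+(2,4)= +(2,3)–+(3,3)= +(2,3)–+(3,4)= +(2,4)–+(3,4)= +(2,4)–+(3,3)=  → 3/14 unlike.
Row 3: #(3,0)–+(3,1)≠ #(3,0)–+(4,0)≠ +(3,1)–+(4,2)= +(3,1)–+(4,0)= +(3,3)–+(3,4)= +(3,3)–+(4,2)=  → 2/6 unlike.
Row 4: +(4,0)–+(5,1)= +(4,2)–+(5,2)= +(4,2)–+(5,1)=  → 0/3 unlike.
Row 5: +(5,1)–+(5,2)=  → 0/1 unlike.
Total adjacent occupied pairs: 40; unlike-type pairs: 11.

11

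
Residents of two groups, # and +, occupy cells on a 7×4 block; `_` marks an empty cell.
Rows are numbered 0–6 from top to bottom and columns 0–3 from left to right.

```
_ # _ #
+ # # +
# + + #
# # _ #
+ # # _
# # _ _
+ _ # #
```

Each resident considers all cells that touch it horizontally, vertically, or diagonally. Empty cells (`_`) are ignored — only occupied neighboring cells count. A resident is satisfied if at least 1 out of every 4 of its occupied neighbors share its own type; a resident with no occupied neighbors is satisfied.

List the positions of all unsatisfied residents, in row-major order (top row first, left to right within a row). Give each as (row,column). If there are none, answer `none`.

(4,0), (6,0)

(0,1)# 2/3 ✓
(0,3)# 1/2 ✓
(1,0)+ 1/4 ✓
(1,1)# 3/6 ✓
(1,2)# 4/7 ✓
(1,3)+ 1/4 ✓
(2,0)# 3/5 ✓
(2,1)+ 2/7 ✓
(2,2)+ 2/7 ✓
(2,3)# 2/4 ✓
(3,0)# 3/5 ✓
(3,1)# 4/7 ✓
(3,3)# 2/3 ✓
(4,0)+ 0/5 ✗
(4,1)# 5/6 ✓
(4,2)# 4/4 ✓
(5,0)# 2/4 ✓
(5,1)# 4/6 ✓
(6,0)+ 0/2 ✗
(6,2)# 2/2 ✓
(6,3)# 1/1 ✓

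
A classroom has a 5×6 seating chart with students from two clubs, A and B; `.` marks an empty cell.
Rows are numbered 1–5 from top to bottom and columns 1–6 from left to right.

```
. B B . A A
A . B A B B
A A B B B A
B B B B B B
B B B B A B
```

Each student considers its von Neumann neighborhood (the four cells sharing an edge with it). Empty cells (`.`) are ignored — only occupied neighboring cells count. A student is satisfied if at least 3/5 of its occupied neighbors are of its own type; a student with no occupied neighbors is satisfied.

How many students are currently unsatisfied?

9

Row 1: (1,2)B 1/1 satisfied · (1,3)B 2/2 satisfied · (1,5)A 1/2 not · (1,6)A 1/2 not
Row 2: (2,1)A 1/1 satisfied · (2,3)B 2/3 satisfied · (2,4)A 0/3 not · (2,5)B 2/4 not · (2,6)B 1/3 not
Row 3: (3,1)A 2/3 satisfied · (3,2)A 1/3 not · (3,3)B 3/4 satisfied · (3,4)B 3/4 satisfied · (3,5)B 3/4 satisfied · (3,6)A 0/3 not
Row 4: (4,1)B 2/3 satisfied · (4,2)B 3/4 satisfied · (4,3)B 4/4 satisfied · (4,4)B 4/4 satisfied · (4,5)B 3/4 satisfied · (4,6)B 2/3 satisfied
Row 5: (5,1)B 2/2 satisfied · (5,2)B 3/3 satisfied · (5,3)B 3/3 satisfied · (5,4)B 2/3 satisfied · (5,5)A 0/3 not · (5,6)B 1/2 not
Unsatisfied: (1,5), (1,6), (2,4), (2,5), (2,6), (3,2), (3,6), (5,5), (5,6) — 9 in total.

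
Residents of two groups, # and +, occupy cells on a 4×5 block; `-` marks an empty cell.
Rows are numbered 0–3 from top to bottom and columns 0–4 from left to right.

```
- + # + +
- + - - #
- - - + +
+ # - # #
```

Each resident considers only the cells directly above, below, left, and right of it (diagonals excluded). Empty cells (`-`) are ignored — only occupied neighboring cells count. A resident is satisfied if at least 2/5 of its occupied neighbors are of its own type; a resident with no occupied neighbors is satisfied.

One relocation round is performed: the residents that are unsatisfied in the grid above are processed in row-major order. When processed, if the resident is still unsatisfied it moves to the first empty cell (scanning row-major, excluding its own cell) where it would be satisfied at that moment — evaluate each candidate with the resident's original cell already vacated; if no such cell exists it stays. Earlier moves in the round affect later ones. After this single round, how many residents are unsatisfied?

0

Initially unsatisfied (in order): (0,2), (1,4), (2,4), (3,0), (3,1).
  (0,2) → (2,1).
  (1,4) → (2,0).
  (2,4): now satisfied by earlier moves; stays.
  (3,0) → (0,0).
  (3,1): now satisfied by earlier moves; stays.
Resulting grid:
+ + - + +
- + - - -
# # - + +
- # - # #
All satisfied now.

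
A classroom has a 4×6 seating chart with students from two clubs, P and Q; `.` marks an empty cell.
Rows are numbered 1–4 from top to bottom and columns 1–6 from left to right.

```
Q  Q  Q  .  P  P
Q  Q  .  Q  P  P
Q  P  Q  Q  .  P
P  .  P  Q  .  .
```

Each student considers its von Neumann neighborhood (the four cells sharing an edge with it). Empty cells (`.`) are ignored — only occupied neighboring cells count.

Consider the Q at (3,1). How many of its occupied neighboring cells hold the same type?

1

Occupied neighbors of (3,1): (2,1)=Q, (4,1)=P, (3,2)=P.
Same type (Q): 1 of 3.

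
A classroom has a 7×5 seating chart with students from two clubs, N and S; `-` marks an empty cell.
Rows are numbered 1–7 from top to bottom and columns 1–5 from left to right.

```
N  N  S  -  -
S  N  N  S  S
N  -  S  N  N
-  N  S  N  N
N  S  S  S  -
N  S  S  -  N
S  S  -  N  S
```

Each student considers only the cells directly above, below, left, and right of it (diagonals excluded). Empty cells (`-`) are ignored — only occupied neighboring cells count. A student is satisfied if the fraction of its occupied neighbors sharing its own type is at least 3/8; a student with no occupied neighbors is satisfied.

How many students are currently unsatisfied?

(1,1)N 1/2 ✓
(1,2)N 2/3 ✓
(1,3)S 0/2 ✗
(2,1)S 0/3 ✗
(2,2)N 2/3 ✓
(2,3)N 1/4 ✗
(2,4)S 1/3 ✗
(2,5)S 1/2 ✓
(3,1)N 0/1 ✗
(3,3)S 1/3 ✗
(3,4)N 2/4 ✓
(3,5)N 2/3 ✓
(4,2)N 0/2 ✗
(4,3)S 2/4 ✓
(4,4)N 2/4 ✓
(4,5)N 2/2 ✓
(5,1)N 1/2 ✓
(5,2)S 2/4 ✓
(5,3)S 4/4 ✓
(5,4)S 1/2 ✓
(6,1)N 1/3 ✗
(6,2)S 3/4 ✓
(6,3)S 2/2 ✓
(6,5)N 0/1 ✗
(7,1)S 1/2 ✓
(7,2)S 2/2 ✓
(7,4)N 0/1 ✗
(7,5)S 0/2 ✗
Unsatisfied: (1,3), (2,1), (2,3), (2,4), (3,1), (3,3), (4,2), (6,1), (6,5), (7,4), (7,5) — 11 in total.

11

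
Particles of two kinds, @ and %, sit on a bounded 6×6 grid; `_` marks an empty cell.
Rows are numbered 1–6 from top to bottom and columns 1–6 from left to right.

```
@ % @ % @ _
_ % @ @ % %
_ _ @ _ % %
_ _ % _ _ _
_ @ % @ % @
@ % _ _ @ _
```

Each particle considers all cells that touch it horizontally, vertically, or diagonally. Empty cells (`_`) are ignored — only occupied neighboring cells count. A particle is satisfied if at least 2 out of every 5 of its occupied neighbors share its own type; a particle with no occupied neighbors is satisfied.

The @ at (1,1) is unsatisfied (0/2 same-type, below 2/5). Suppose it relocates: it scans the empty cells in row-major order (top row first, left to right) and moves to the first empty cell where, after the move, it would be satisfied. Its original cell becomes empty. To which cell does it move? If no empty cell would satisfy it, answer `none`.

(3,2)

Vacating (1,1). Empty cells in order:
  (1,6): 1/3 same-type → still unsatisfied.
  (2,1): 0/2 same-type → still unsatisfied.
  (3,1): 0/1 same-type → still unsatisfied.
  (3,2): 2/4 same-type → satisfied — stop here.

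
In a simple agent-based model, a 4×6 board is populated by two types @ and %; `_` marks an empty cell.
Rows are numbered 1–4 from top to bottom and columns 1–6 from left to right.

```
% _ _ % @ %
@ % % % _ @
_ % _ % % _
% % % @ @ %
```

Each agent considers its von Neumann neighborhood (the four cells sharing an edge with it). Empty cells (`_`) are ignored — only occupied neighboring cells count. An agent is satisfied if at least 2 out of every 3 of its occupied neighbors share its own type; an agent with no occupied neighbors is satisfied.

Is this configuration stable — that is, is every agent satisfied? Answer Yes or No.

(1,1)% 0/1 unhappy
(1,4)% 1/2 unhappy
(1,5)@ 0/2 unhappy
(1,6)% 0/2 unhappy
(2,1)@ 0/2 unhappy
(2,2)% 2/3 ok
(2,3)% 2/2 ok
(2,4)% 3/3 ok
(2,6)@ 0/1 unhappy
(3,2)% 2/2 ok
(3,4)% 2/3 ok
(3,5)% 1/2 unhappy
(4,1)% 1/1 ok
(4,2)% 3/3 ok
(4,3)% 1/2 unhappy
(4,4)@ 1/3 unhappy
(4,5)@ 1/3 unhappy
(4,6)% 0/1 unhappy
For instance (1,1) has only 0/1 same-type neighbors, below 2/3.

No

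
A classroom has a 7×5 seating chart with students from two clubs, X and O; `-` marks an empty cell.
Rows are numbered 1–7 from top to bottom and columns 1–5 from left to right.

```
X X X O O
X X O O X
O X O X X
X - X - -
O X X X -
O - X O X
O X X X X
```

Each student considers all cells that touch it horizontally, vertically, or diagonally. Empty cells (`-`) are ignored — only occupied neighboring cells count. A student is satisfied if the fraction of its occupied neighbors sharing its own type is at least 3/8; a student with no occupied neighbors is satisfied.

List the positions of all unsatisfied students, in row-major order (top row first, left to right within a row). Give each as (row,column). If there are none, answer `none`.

(1,1)X 3/3 satisfied
(1,2)X 4/5 satisfied
(1,3)X 2/5 satisfied
(1,4)O 3/5 satisfied
(1,5)O 2/3 satisfied
(2,1)X 4/5 satisfied
(2,2)X 5/8 satisfied
(2,3)O 3/8 satisfied
(2,4)O 4/8 satisfied
(2,5)X 2/5 satisfied
(3,1)O 0/4 not
(3,2)X 4/7 satisfied
(3,3)O 2/6 not
(3,4)X 3/6 satisfied
(3,5)X 2/3 satisfied
(4,1)X 2/4 satisfied
(4,3)X 5/6 satisfied
(5,1)O 1/3 not
(5,2)X 4/6 satisfied
(5,3)X 4/5 satisfied
(5,4)X 4/5 satisfied
(6,1)O 2/4 satisfied
(6,3)X 6/7 satisfied
(6,4)O 0/7 not
(6,5)X 3/4 satisfied
(7,1)O 1/2 satisfied
(7,2)X 2/4 satisfied
(7,3)X 3/4 satisfied
(7,4)X 4/5 satisfied
(7,5)X 2/3 satisfied

(3,1), (3,3), (5,1), (6,4)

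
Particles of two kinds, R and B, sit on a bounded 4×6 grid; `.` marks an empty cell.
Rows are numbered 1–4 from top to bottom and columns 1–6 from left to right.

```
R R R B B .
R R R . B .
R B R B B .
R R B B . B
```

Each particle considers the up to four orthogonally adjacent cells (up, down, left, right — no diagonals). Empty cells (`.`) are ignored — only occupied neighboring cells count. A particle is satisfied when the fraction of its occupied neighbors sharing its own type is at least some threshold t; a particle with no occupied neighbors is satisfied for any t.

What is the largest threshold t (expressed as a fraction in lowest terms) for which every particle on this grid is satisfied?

0/1

(1,1)R 2/2
(1,2)R 3/3
(1,3)R 2/3
(1,4)B 1/2
(1,5)B 2/2
(2,1)R 3/3
(2,2)R 3/4
(2,3)R 3/3
(2,5)B 2/2
(3,1)R 2/3
(3,2)B 0/4
(3,3)R 1/4
(3,4)B 2/3
(3,5)B 2/2
(4,1)R 2/2
(4,2)R 1/3
(4,3)B 1/3
(4,4)B 2/2
(4,6)B — no occupied neighbors
The smallest same-type fraction is 0/4 at (3,2), which reduces to 0/1. Any threshold above that leaves this particle unsatisfied.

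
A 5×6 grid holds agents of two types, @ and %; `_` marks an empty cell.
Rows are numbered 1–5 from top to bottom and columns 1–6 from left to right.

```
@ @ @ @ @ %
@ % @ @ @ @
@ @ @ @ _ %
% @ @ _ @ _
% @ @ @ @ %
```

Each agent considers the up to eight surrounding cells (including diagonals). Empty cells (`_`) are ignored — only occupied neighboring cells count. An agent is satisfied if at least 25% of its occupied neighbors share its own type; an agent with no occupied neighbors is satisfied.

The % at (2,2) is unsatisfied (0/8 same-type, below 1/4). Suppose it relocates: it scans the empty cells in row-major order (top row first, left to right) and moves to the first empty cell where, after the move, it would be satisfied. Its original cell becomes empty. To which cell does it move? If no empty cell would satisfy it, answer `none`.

Vacating (2,2). Empty cells in order:
  (3,5): 1/6 same-type → still unsatisfied.
  (4,4): 0/7 same-type → still unsatisfied.
  (4,6): 2/4 same-type → satisfied — stop here.

(4,6)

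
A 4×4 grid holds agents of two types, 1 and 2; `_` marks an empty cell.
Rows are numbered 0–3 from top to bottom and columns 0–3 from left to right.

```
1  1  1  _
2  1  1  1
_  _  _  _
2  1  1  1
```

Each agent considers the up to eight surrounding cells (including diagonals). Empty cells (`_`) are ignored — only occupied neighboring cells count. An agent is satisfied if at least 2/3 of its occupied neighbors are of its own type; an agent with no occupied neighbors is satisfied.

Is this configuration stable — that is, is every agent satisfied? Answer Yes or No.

Row 0: (0,0)1 2/3 ✓ · (0,1)1 4/5 ✓ · (0,2)1 4/4 ✓
Row 1: (1,0)2 0/3 ✗ · (1,1)1 4/5 ✓ · (1,2)1 4/4 ✓ · (1,3)1 2/2 ✓
Row 3: (3,0)2 0/1 ✗ · (3,1)1 1/2 ✗ · (3,2)1 2/2 ✓ · (3,3)1 1/1 ✓
For instance (1,0) has only 0/3 same-type neighbors, below 2/3.

No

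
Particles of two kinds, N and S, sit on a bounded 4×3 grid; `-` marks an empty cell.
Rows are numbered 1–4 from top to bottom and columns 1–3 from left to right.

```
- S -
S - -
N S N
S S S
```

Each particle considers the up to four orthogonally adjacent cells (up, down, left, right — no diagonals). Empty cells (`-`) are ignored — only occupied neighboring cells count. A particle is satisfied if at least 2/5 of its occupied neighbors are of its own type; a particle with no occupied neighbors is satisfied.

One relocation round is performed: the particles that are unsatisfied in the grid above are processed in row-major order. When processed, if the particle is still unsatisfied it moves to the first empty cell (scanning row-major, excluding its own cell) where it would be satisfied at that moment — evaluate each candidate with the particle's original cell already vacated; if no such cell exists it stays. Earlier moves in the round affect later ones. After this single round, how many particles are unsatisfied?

Initially unsatisfied (in order): (2,1), (3,1), (3,2), (3,3).
  (2,1) → (1,1).
  (3,1) → (2,3).
  (3,2): now satisfied by earlier moves; stays.
  (3,3) → (1,3).
Resulting grid:
S S N
- - N
- S -
S S S
All satisfied now.

0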